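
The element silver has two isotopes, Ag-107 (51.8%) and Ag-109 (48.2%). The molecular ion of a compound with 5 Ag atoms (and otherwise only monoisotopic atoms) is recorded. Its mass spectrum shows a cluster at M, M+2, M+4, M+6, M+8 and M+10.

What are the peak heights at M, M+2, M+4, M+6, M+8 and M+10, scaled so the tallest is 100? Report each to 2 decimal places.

11.55 : 53.73 : 100.00 : 93.05 : 43.29 : 8.06

Expanding (0.518 + 0.482)^5:
P(M) = 0.518^5 = 0.037295
P(M+2) = 5 × 0.518^4 × 0.482^1 = 0.173515
P(M+4) = 10 × 0.518^3 × 0.482^2 = 0.322911
P(M+6) = 10 × 0.518^2 × 0.482^3 = 0.300470
P(M+8) = 5 × 0.518^1 × 0.482^4 = 0.139794
P(M+10) = 0.482^5 = 0.026016
The M+4 peak is largest (0.322911); scaling to 100 gives 11.55 : 53.73 : 100.00 : 93.05 : 43.29 : 8.06.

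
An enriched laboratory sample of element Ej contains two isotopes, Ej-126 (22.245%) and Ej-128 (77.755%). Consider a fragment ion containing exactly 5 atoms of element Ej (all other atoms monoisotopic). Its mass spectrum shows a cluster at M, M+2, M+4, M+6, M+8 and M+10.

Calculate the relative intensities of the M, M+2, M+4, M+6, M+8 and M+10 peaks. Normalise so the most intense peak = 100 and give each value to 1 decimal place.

Each Ej atom is independently Ej-126 (p = 0.22245) or Ej-128 (q = 0.77755); the cluster is the binomial expansion (p + q)^5.
P(M) = 0.22245^5 = 0.000545
P(M+2) = 5 × 0.22245^4 × 0.77755^1 = 0.009520
P(M+4) = 10 × 0.22245^3 × 0.77755^2 = 0.066551
P(M+6) = 10 × 0.22245^2 × 0.77755^3 = 0.232621
P(M+8) = 5 × 0.22245^1 × 0.77755^4 = 0.406552
P(M+10) = 0.77755^5 = 0.284211
The M+8 peak is largest (0.406552); scaling to 100 gives 0.1 : 2.3 : 16.4 : 57.2 : 100.0 : 69.9.

0.1 : 2.3 : 16.4 : 57.2 : 100.0 : 69.9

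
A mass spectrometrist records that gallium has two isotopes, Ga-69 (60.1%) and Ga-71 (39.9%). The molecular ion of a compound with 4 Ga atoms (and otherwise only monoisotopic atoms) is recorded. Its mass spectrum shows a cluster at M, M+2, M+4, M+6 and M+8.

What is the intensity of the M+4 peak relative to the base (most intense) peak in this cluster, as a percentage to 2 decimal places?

99.58%

Binomial terms of (0.601 + 0.399)^4: M 0.1305, M+2 0.3465, M+4 0.3450, M+6 0.1527, M+8 0.0253 → M+2 is the base peak.
P(M+2) = C(4,1) × 0.601^3 × 0.399^1 = 4 × 0.2170818 × 0.3990 = 0.346463 (base)
P(M+4) = C(4,2) × 0.601^2 × 0.399^2 = 6 × 0.361201 × 0.159201 = 0.345021
Relative intensity = 0.345021 / 0.346463 × 100 = 99.58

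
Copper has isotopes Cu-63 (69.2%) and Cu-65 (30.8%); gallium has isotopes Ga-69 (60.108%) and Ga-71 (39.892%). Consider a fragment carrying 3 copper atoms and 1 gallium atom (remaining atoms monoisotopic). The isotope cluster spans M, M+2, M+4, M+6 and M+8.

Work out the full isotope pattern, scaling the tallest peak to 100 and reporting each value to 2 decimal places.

50.03 : 100.00 : 74.06 : 24.14 : 2.93

Copper pattern (n=3): 0.33137389 : 0.44247034 : 0.19693766 : 0.02921811
Gallium pattern (n=1): 0.60108 : 0.39892
Convolve the two distributions (both contribute in 2-u steps):
  M: 0.33137389×0.60108 = 0.199182
  M+2: 0.33137389×0.39892 + 0.44247034×0.60108 = 0.398152
  M+4: 0.44247034×0.39892 + 0.19693766×0.60108 = 0.294886
  M+6: 0.19693766×0.39892 + 0.02921811×0.60108 = 0.096125
  M+8: 0.02921811×0.39892 = 0.011656
Scale to base peak (0.398152) = 100: 50.03 : 100.00 : 74.06 : 24.14 : 2.93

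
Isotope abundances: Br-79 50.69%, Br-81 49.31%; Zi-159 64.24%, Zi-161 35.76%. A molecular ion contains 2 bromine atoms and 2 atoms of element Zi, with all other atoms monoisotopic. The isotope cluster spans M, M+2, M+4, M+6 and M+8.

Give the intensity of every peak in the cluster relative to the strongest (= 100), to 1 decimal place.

Bromine pattern (n=2): 0.25694761 : 0.49990478 : 0.24314761
Element Zi pattern (n=2): 0.41267776 : 0.45944448 : 0.12787776
Convolve the two distributions (both contribute in 2-u steps):
  M: 0.25694761×0.41267776 = 0.106037
  M+2: 0.25694761×0.45944448 + 0.49990478×0.41267776 = 0.324353
  M+4: 0.25694761×0.12787776 + 0.49990478×0.45944448 + 0.24314761×0.41267776 = 0.362878
  M+6: 0.49990478×0.12787776 + 0.24314761×0.45944448 = 0.175640
  M+8: 0.24314761×0.12787776 = 0.031093
Scale to base peak (0.362878) = 100: 29.2 : 89.4 : 100.0 : 48.4 : 8.6

29.2 : 89.4 : 100.0 : 48.4 : 8.6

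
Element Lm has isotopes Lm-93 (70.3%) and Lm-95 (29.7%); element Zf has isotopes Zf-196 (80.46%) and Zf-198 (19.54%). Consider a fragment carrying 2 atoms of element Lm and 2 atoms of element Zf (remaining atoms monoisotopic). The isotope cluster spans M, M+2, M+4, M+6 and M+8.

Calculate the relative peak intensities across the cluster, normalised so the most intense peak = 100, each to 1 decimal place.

Element Lm pattern (n=2): 0.494209 : 0.417582 : 0.088209
Element Zf pattern (n=2): 0.64738116 : 0.31443768 : 0.03818116
Convolve the two distributions (both contribute in 2-u steps):
  M: 0.494209×0.64738116 = 0.319942
  M+2: 0.494209×0.31443768 + 0.417582×0.64738116 = 0.425733
  M+4: 0.494209×0.03818116 + 0.417582×0.31443768 + 0.088209×0.64738116 = 0.207278
  M+6: 0.417582×0.03818116 + 0.088209×0.31443768 = 0.043680
  M+8: 0.088209×0.03818116 = 0.003368
Scale to base peak (0.425733) = 100: 75.2 : 100.0 : 48.7 : 10.3 : 0.8

75.2 : 100.0 : 48.7 : 10.3 : 0.8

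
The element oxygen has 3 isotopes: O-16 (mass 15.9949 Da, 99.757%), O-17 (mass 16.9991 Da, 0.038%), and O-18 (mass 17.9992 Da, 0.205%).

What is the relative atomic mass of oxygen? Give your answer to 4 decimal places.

Ar = Σ fᵢ·mᵢ = 0.99757 × 15.9949 + 0.00038 × 16.9991 + 0.00205 × 17.9992
= 15.95603 + 0.00646 + 0.03690 = 15.99939 Da

15.9994 Da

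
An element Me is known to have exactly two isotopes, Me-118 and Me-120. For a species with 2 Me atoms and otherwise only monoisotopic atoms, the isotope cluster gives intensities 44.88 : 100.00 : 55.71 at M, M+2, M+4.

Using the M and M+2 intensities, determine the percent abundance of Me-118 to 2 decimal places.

If p is the fraction of Me that is Me-118, then I(M+2)/I(M) = [C(2,1)·p^1·(1−p)] / p^2 = 2·(1−p)/p = 100.00/44.88 = 2.2282
(1−p)/p = 2.2282/2 = 1.1141  ⇒  p = 1/(1 + 1.1141) = 0.4730
Me-118: 47.30%, Me-120: 52.70%.

47.30%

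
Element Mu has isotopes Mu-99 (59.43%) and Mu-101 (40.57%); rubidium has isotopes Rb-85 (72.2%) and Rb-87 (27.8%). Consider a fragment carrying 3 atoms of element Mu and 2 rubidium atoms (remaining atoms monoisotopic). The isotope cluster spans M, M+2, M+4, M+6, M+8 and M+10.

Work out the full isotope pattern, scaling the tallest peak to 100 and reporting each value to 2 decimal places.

32.02 : 90.22 : 100.00 : 54.38 : 14.48 : 1.51

Element Mu pattern (n=3): 0.2099023 : 0.42987058 : 0.29345195 : 0.06677517
Rubidium pattern (n=2): 0.521284 : 0.401432 : 0.077284
Convolve the two distributions (both contribute in 2-u steps):
  M: 0.2099023×0.521284 = 0.109419
  M+2: 0.2099023×0.401432 + 0.42987058×0.521284 = 0.308346
  M+4: 0.2099023×0.077284 + 0.42987058×0.401432 + 0.29345195×0.521284 = 0.341758
  M+6: 0.42987058×0.077284 + 0.29345195×0.401432 + 0.06677517×0.521284 = 0.185832
  M+8: 0.29345195×0.077284 + 0.06677517×0.401432 = 0.049485
  M+10: 0.06677517×0.077284 = 0.005161
Scale to base peak (0.341758) = 100: 32.02 : 90.22 : 100.00 : 54.38 : 14.48 : 1.51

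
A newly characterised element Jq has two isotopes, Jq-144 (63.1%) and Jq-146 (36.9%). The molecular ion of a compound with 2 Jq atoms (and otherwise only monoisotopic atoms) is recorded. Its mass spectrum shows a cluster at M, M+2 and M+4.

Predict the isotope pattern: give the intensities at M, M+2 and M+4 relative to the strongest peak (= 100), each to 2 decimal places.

The 2 Jq atoms are independent, so intensities follow the terms of (0.631 + 0.369)^2.
P(M) = 0.631^2 = 0.398161
P(M+2) = 2 × 0.631^1 × 0.369^1 = 0.465678
P(M+4) = 0.369^2 = 0.136161
The M+2 peak is largest (0.465678); scaling to 100 gives 85.50 : 100.00 : 29.24.

85.50 : 100.00 : 29.24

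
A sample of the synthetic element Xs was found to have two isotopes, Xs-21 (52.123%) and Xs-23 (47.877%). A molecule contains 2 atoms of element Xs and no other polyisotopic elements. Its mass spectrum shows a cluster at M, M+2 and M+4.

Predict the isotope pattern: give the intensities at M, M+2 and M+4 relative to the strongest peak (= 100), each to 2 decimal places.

The 2 Xs atoms are independent, so intensities follow the terms of (0.52123 + 0.47877)^2.
P(M) = 0.52123^2 = 0.271681
P(M+2) = 2 × 0.52123^1 × 0.47877^1 = 0.499099
P(M+4) = 0.47877^2 = 0.229221
The M+2 peak is largest (0.499099); scaling to 100 gives 54.43 : 100.00 : 45.93.

54.43 : 100.00 : 45.93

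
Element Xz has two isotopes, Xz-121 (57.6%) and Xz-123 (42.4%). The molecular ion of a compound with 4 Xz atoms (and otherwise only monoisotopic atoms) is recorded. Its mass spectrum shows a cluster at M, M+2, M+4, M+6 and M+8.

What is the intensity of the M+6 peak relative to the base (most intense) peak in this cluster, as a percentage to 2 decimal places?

(0.576 + 0.424)^4 gives M 0.1101, M+2 0.3241, M+4 0.3579, M+6 0.1756, M+8 0.0323; the largest is M+4.
P(M+4) = C(4,2) × 0.576^2 × 0.424^2 = 6 × 0.331776 × 0.179776 = 0.357872 (base)
P(M+6) = C(4,3) × 0.576^1 × 0.424^3 = 4 × 0.5760 × 0.07622502 = 0.175622
Relative intensity = 0.175622 / 0.357872 × 100 = 49.07

49.07%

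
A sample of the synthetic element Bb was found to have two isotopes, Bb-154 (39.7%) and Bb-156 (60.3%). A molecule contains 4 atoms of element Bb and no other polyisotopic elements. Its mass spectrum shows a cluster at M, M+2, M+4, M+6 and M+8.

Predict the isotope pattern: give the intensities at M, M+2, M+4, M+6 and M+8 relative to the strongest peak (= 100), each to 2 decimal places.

7.13 : 43.35 : 98.76 : 100.00 : 37.97

Each Bb atom is independently Bb-154 (p = 0.397) or Bb-156 (q = 0.603); the cluster is the binomial expansion (p + q)^4.
P(M) = 0.397^4 = 0.024841
P(M+2) = 4 × 0.397^3 × 0.603^1 = 0.150921
P(M+4) = 6 × 0.397^2 × 0.603^2 = 0.343848
P(M+6) = 4 × 0.397^1 × 0.603^3 = 0.348179
P(M+8) = 0.603^4 = 0.132212
The M+6 peak is largest (0.348179); scaling to 100 gives 7.13 : 43.35 : 98.76 : 100.00 : 37.97.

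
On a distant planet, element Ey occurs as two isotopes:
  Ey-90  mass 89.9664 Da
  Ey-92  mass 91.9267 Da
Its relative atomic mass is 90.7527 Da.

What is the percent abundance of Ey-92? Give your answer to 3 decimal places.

With x = fraction of Ey-90 (so Ey-92 is 1 − x):
89.9664·x + 91.9267·(1 − x) = 90.7527
(89.9664 − 91.9267)·x = 90.7527 − 91.9267
x = -1.1740 / -1.9603 = 0.59889 → 59.889% Ey-90, 40.111% Ey-92.

40.111%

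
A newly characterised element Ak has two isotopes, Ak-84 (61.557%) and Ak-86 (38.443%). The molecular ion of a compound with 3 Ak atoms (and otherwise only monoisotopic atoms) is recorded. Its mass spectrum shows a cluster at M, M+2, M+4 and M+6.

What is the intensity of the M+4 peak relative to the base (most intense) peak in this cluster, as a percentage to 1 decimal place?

62.5%

Binomial terms of (0.61557 + 0.38443)^3: M 0.2333, M+2 0.4370, M+4 0.2729, M+6 0.0568 → M+2 is the base peak.
P(M+2) = C(3,1) × 0.61557^2 × 0.38443^1 = 3 × 0.37892642 × 0.38443 = 0.437012 (base)
P(M+4) = C(3,2) × 0.61557^1 × 0.38443^2 = 3 × 0.61557 × 0.14778642 = 0.272919
Relative intensity = 0.272919 / 0.437012 × 100 = 62.5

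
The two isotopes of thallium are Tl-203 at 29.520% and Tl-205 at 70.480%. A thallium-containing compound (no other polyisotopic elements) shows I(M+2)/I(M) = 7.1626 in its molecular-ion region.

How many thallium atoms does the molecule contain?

With n Tl atoms, P(M+2)/P(M) = C(n,1)·p^(n−1)q / p^n = n·q/p = n · 0.70480/0.29520.
n = 7.1626 × 0.29520/0.70480 = 3.00 ≈ 3

3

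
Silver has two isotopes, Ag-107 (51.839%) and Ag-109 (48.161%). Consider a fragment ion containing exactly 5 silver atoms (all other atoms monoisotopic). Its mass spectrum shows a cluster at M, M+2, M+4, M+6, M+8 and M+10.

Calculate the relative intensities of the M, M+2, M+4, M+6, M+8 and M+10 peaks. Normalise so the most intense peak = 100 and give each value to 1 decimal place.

Expanding (0.51839 + 0.48161)^5:
P(M) = 0.51839^5 = 0.037435
P(M+2) = 5 × 0.51839^4 × 0.48161^1 = 0.173897
P(M+4) = 10 × 0.51839^3 × 0.48161^2 = 0.323118
P(M+6) = 10 × 0.51839^2 × 0.48161^3 = 0.300192
P(M+8) = 5 × 0.51839^1 × 0.48161^4 = 0.139447
P(M+10) = 0.48161^5 = 0.025911
The M+4 peak is largest (0.323118); scaling to 100 gives 11.6 : 53.8 : 100.0 : 92.9 : 43.2 : 8.0.

11.6 : 53.8 : 100.0 : 92.9 : 43.2 : 8.0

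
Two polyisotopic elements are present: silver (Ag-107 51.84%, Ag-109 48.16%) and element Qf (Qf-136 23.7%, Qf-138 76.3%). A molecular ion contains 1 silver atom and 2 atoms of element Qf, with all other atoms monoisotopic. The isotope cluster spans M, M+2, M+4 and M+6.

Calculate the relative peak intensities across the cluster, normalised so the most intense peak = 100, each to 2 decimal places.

Silver pattern (n=1): 0.5184 : 0.4816
Element Qf pattern (n=2): 0.056169 : 0.361662 : 0.582169
Convolve the two distributions (both contribute in 2-u steps):
  M: 0.5184×0.056169 = 0.029118
  M+2: 0.5184×0.361662 + 0.4816×0.056169 = 0.214537
  M+4: 0.5184×0.582169 + 0.4816×0.361662 = 0.475973
  M+6: 0.4816×0.582169 = 0.280373
Scale to base peak (0.475973) = 100: 6.12 : 45.07 : 100.00 : 58.91

6.12 : 45.07 : 100.00 : 58.91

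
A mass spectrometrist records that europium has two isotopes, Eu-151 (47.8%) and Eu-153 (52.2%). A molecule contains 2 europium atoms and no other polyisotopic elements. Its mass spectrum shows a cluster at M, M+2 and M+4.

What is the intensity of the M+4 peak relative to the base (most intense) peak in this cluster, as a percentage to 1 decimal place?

Binomial terms of (0.478 + 0.522)^2: M 0.2285, M+2 0.4990, M+4 0.2725 → M+2 is the base peak.
P(M+2) = C(2,1) × 0.478^1 × 0.522^1 = 2 × 0.4780 × 0.5220 = 0.499032 (base)
P(M+4) = C(2,2) × 0.478^0 × 0.522^2 = 1 × 1.0000 × 0.272484 = 0.272484
Relative intensity = 0.272484 / 0.499032 × 100 = 54.6

54.6%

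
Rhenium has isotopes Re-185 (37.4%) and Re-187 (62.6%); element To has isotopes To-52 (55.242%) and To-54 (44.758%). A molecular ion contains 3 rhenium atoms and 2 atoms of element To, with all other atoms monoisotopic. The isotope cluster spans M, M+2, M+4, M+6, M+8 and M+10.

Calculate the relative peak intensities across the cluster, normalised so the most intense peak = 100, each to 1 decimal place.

Rhenium pattern (n=3): 0.05231362 : 0.26268713 : 0.43968487 : 0.24531438
Element To pattern (n=2): 0.30516786 : 0.49450429 : 0.20032786
Convolve the two distributions (both contribute in 2-u steps):
  M: 0.05231362×0.30516786 = 0.015964
  M+2: 0.05231362×0.49450429 + 0.26268713×0.30516786 = 0.106033
  M+4: 0.05231362×0.20032786 + 0.26268713×0.49450429 + 0.43968487×0.30516786 = 0.274557
  M+6: 0.26268713×0.20032786 + 0.43968487×0.49450429 + 0.24531438×0.30516786 = 0.344912
  M+8: 0.43968487×0.20032786 + 0.24531438×0.49450429 = 0.209390
  M+10: 0.24531438×0.20032786 = 0.049143
Scale to base peak (0.344912) = 100: 4.6 : 30.7 : 79.6 : 100.0 : 60.7 : 14.2

4.6 : 30.7 : 79.6 : 100.0 : 60.7 : 14.2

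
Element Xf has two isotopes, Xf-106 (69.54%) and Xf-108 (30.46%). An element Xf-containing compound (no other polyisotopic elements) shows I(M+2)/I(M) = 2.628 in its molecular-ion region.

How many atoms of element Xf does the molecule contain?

6

With n Xf atoms, P(M+2)/P(M) = C(n,1)·p^(n−1)q / p^n = n·q/p = n · 0.3046/0.6954.
n = 2.628 × 0.6954/0.3046 = 6.00 ≈ 6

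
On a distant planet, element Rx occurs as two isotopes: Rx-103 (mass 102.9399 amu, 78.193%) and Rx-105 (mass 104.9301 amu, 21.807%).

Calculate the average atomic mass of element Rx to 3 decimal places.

Weight each isotope mass by its fractional abundance: 0.78193 × 102.9399 + 0.21807 × 104.9301
= 80.49180 + 22.88211 = 103.37391 amu

103.374 amu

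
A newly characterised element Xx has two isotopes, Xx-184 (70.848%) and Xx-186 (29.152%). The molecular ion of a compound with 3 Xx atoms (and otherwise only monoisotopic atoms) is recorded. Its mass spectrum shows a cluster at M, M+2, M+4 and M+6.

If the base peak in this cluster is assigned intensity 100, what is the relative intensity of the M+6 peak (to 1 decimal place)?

5.6

(0.70848 + 0.29152)^3 gives M 0.3556, M+2 0.4390, M+4 0.1806, M+6 0.0248; the largest is M+2.
P(M+2) = C(3,1) × 0.70848^2 × 0.29152^1 = 3 × 0.50194391 × 0.29152 = 0.438980 (base)
P(M+6) = C(3,3) × 0.70848^0 × 0.29152^3 = 1 × 1.0000 × 0.02477451 = 0.024775
Relative intensity = 0.024775 / 0.438980 × 100 = 5.6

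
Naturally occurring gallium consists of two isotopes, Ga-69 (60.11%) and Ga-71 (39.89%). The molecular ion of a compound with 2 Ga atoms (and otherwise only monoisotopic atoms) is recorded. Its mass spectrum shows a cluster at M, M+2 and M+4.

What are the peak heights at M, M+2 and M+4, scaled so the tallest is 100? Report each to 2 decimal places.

75.34 : 100.00 : 33.18

The 2 Ga atoms are independent, so intensities follow the terms of (0.6011 + 0.3989)^2.
P(M) = 0.6011^2 = 0.361321
P(M+2) = 2 × 0.6011^1 × 0.3989^1 = 0.479558
P(M+4) = 0.3989^2 = 0.159121
The M+2 peak is largest (0.479558); scaling to 100 gives 75.34 : 100.00 : 33.18.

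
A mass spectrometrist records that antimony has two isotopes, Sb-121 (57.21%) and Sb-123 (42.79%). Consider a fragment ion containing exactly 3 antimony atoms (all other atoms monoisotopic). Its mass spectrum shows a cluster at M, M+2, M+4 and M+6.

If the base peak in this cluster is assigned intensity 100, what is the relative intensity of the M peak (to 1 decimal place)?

44.6

(0.5721 + 0.4279)^3 gives M 0.1872, M+2 0.4202, M+4 0.3143, M+6 0.0783; the largest is M+2.
P(M+2) = C(3,1) × 0.5721^2 × 0.4279^1 = 3 × 0.32729841 × 0.4279 = 0.420153 (base)
P(M) = C(3,0) × 0.5721^3 × 0.4279^0 = 1 × 0.18724742 × 1.0000 = 0.187247
Relative intensity = 0.187247 / 0.420153 × 100 = 44.6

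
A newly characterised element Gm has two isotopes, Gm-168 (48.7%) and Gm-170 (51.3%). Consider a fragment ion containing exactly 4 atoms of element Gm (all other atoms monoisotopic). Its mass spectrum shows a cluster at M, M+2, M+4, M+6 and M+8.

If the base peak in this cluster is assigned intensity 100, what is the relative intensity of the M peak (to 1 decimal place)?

15.0

(0.487 + 0.513)^4 gives M 0.0562, M+2 0.2370, M+4 0.3745, M+6 0.2630, M+8 0.0693; the largest is M+4.
P(M+4) = C(4,2) × 0.487^2 × 0.513^2 = 6 × 0.237169 × 0.263169 = 0.374493 (base)
P(M) = C(4,0) × 0.487^4 × 0.513^0 = 1 × 0.05624913 × 1.0000 = 0.056249
Relative intensity = 0.056249 / 0.374493 × 100 = 15.0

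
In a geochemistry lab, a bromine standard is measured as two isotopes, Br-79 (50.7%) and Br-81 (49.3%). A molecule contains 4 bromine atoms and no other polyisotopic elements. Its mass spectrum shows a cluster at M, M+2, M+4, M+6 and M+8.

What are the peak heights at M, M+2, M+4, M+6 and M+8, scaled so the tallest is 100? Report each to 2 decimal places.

17.63 : 68.56 : 100.00 : 64.83 : 15.76

The 4 Br atoms are independent, so intensities follow the terms of (0.507 + 0.493)^4.
P(M) = 0.507^4 = 0.066074
P(M+2) = 4 × 0.507^3 × 0.493^1 = 0.256999
P(M+4) = 6 × 0.507^2 × 0.493^2 = 0.374853
P(M+6) = 4 × 0.507^1 × 0.493^3 = 0.243001
P(M+8) = 0.493^4 = 0.059073
The M+4 peak is largest (0.374853); scaling to 100 gives 17.63 : 68.56 : 100.00 : 64.83 : 15.76.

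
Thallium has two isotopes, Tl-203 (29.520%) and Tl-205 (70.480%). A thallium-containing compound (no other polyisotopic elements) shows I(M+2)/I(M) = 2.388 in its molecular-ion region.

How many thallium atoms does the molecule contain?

The M+2/M ratio from n Tl atoms is n · q/p = n · 0.70480/0.29520.
n = 2.388 × 0.29520/0.70480 = 1.00 ≈ 1

1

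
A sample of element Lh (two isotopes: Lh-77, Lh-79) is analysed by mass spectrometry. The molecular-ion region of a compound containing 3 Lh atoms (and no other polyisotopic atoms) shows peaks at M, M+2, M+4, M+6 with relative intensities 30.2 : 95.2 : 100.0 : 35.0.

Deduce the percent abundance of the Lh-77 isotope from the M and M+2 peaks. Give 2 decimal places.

48.76%

Let p = fractional abundance of Lh-77. I(M+2)/I(M) = [C(3,1)·p^2·(1−p)] / p^3 = 3·(1−p)/p = 95.2/30.2 = 3.1523
(1−p)/p = 3.1523/3 = 1.0508  ⇒  p = 1/(1 + 1.0508) = 0.4876
Lh-77: 48.76%, Lh-79: 51.24%.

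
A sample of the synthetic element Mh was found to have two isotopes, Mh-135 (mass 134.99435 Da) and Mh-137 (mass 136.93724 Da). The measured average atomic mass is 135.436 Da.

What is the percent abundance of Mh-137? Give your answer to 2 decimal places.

With x = fraction of Mh-135 (so Mh-137 is 1 − x):
134.99435·x + 136.93724·(1 − x) = 135.436
(134.99435 − 136.93724)·x = 135.436 − 136.93724
x = -1.50124 / -1.94289 = 0.77268 → 77.27% Mh-135, 22.73% Mh-137.

22.73%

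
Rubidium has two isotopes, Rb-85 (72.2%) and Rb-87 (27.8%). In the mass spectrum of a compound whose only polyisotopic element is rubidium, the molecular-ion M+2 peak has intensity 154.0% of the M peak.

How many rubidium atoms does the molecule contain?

The M+2/M ratio from n Rb atoms is n · q/p = n · 0.278/0.722.
n = 1.540 × 0.722/0.278 = 4.00 ≈ 4

4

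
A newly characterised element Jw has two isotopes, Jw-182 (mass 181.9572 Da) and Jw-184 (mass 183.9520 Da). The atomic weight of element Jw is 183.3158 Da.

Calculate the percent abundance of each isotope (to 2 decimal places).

With x = fraction of Jw-182 (so Jw-184 is 1 − x):
181.9572·x + 183.9520·(1 − x) = 183.3158
(181.9572 − 183.9520)·x = 183.3158 − 183.9520
x = -0.6362 / -1.9948 = 0.31893 → 31.89% Jw-182, 68.11% Jw-184.

Jw-182: 31.89%, Jw-184: 68.11%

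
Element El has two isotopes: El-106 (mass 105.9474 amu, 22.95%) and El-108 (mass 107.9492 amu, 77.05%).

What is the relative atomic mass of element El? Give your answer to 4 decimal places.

107.4898 amu

Ar = Σ fᵢ·mᵢ = 0.2295 × 105.9474 + 0.7705 × 107.9492
= 24.31493 + 83.17486 = 107.48979 amu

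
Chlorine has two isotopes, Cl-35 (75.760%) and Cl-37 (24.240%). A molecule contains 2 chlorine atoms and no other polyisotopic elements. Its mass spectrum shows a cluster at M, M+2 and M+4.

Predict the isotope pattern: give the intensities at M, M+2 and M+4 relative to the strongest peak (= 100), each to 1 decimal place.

The 2 Cl atoms are independent, so intensities follow the terms of (0.75760 + 0.24240)^2.
P(M) = 0.75760^2 = 0.573958
P(M+2) = 2 × 0.75760^1 × 0.24240^1 = 0.367284
P(M+4) = 0.24240^2 = 0.058758
The M peak is largest (0.573958); scaling to 100 gives 100.0 : 64.0 : 10.2.

100.0 : 64.0 : 10.2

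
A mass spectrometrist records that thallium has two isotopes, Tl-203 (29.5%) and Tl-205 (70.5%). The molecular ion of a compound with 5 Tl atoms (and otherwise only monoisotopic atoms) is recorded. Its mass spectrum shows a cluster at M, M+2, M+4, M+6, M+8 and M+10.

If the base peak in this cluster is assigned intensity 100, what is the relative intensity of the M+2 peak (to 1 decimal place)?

7.3

Term probabilities: M 0.0022, M+2 0.0267, M+4 0.1276, M+6 0.3049, M+8 0.3644, M+10 0.1742. Base peak = M+8.
P(M+8) = C(5,4) × 0.295^1 × 0.705^4 = 5 × 0.2950 × 0.24703385 = 0.364375 (base)
P(M+2) = C(5,1) × 0.295^4 × 0.705^1 = 5 × 0.00757335 × 0.7050 = 0.026696
Relative intensity = 0.026696 / 0.364375 × 100 = 7.3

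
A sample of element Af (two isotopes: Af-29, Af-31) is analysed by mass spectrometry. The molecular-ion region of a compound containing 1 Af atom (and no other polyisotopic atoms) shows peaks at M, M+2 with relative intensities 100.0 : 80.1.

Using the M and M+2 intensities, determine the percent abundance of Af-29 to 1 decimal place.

55.5%

Write p for the Af-29 fraction. I(M+2)/I(M) = [C(1,1)·p^0·(1−p)] / p^1 = 1·(1−p)/p = 80.1/100.0 = 0.8010
(1−p)/p = 0.8010/1 = 0.8010  ⇒  p = 1/(1 + 0.8010) = 0.5552
Af-29: 55.5%, Af-31: 44.5%.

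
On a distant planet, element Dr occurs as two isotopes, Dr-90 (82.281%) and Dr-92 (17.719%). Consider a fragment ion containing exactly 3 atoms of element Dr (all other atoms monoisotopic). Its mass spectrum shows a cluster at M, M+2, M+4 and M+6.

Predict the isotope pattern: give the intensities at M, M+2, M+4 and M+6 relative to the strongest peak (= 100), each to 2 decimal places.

The 3 Dr atoms are independent, so intensities follow the terms of (0.82281 + 0.17719)^3.
P(M) = 0.82281^3 = 0.557056
P(M+2) = 3 × 0.82281^2 × 0.17719^1 = 0.359882
P(M+4) = 3 × 0.82281^1 × 0.17719^2 = 0.077500
P(M+6) = 0.17719^3 = 0.005563
The M peak is largest (0.557056); scaling to 100 gives 100.00 : 64.60 : 13.91 : 1.00.

100.00 : 64.60 : 13.91 : 1.00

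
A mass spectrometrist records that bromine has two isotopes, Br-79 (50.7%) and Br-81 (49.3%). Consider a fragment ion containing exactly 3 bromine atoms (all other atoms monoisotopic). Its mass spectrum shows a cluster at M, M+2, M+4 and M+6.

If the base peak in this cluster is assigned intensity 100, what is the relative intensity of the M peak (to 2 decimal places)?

(0.507 + 0.493)^3 gives M 0.1303, M+2 0.3802, M+4 0.3697, M+6 0.1198; the largest is M+2.
P(M+2) = C(3,1) × 0.507^2 × 0.493^1 = 3 × 0.257049 × 0.4930 = 0.380175 (base)
P(M) = C(3,0) × 0.507^3 × 0.493^0 = 1 × 0.13032384 × 1.0000 = 0.130324
Relative intensity = 0.130324 / 0.380175 × 100 = 34.28

34.28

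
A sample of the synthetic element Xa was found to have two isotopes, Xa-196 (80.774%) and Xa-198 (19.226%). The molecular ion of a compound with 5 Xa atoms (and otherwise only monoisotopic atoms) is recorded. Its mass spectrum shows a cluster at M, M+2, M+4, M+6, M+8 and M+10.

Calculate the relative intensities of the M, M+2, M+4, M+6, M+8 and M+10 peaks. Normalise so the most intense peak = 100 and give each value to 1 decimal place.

84.0 : 100.0 : 47.6 : 11.3 : 1.3 : 0.1

Expanding (0.80774 + 0.19226)^5:
P(M) = 0.80774^5 = 0.343841
P(M+2) = 5 × 0.80774^4 × 0.19226^1 = 0.409209
P(M+4) = 10 × 0.80774^3 × 0.19226^2 = 0.194802
P(M+6) = 10 × 0.80774^2 × 0.19226^3 = 0.046367
P(M+8) = 5 × 0.80774^1 × 0.19226^4 = 0.005518
P(M+10) = 0.19226^5 = 0.000263
The M+2 peak is largest (0.409209); scaling to 100 gives 84.0 : 100.0 : 47.6 : 11.3 : 1.3 : 0.1.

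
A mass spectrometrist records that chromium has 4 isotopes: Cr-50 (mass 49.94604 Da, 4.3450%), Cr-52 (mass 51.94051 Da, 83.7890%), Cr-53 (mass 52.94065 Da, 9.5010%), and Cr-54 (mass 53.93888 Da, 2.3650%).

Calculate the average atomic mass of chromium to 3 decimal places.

The abundance-weighted mean is 0.043450 × 49.94604 + 0.837890 × 51.94051 + 0.095010 × 52.94065 + 0.023650 × 53.93888
= 2.170155 + 43.520434 + 5.029891 + 1.275655 = 51.996135 Da

51.996 Da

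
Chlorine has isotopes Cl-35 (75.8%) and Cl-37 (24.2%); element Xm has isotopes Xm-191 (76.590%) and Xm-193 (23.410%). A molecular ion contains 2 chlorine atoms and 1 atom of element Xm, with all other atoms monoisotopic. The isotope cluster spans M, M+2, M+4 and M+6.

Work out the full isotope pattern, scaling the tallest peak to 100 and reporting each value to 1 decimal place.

Chlorine pattern (n=2): 0.574564 : 0.366872 : 0.058564
Element Xm pattern (n=1): 0.7659 : 0.2341
Convolve the two distributions (both contribute in 2-u steps):
  M: 0.574564×0.7659 = 0.440059
  M+2: 0.574564×0.2341 + 0.366872×0.7659 = 0.415493
  M+4: 0.366872×0.2341 + 0.058564×0.7659 = 0.130739
  M+6: 0.058564×0.2341 = 0.013710
Scale to base peak (0.440059) = 100: 100.0 : 94.4 : 29.7 : 3.1

100.0 : 94.4 : 29.7 : 3.1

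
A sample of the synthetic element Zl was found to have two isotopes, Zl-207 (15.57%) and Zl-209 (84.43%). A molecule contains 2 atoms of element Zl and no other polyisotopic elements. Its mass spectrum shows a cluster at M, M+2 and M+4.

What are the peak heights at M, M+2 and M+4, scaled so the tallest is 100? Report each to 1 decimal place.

Expanding (0.1557 + 0.8443)^2:
P(M) = 0.1557^2 = 0.024242
P(M+2) = 2 × 0.1557^1 × 0.8443^1 = 0.262915
P(M+4) = 0.8443^2 = 0.712842
The M+4 peak is largest (0.712842); scaling to 100 gives 3.4 : 36.9 : 100.0.

3.4 : 36.9 : 100.0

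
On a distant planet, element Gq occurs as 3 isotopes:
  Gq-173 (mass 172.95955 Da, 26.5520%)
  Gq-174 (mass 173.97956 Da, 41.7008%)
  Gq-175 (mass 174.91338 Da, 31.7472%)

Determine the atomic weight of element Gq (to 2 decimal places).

174.01 Da

The abundance-weighted mean is 0.265520 × 172.95955 + 0.417008 × 173.97956 + 0.317472 × 174.91338
= 45.924220 + 72.550868 + 55.530101 = 174.005189 Da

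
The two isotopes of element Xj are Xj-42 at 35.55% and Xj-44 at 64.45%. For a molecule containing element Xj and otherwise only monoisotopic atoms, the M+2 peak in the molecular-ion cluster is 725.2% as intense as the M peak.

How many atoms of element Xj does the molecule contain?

The M+2/M ratio from n Xj atoms is n · q/p = n · 0.6445/0.3555.
n = 7.252 × 0.3555/0.6445 = 4.00 ≈ 4

4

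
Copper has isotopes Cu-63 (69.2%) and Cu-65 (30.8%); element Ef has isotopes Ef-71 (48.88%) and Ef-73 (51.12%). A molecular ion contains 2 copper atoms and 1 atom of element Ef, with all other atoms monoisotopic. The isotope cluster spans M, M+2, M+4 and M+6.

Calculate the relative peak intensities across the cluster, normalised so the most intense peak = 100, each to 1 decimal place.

51.7 : 100.0 : 58.3 : 10.7

Copper pattern (n=2): 0.478864 : 0.426272 : 0.094864
Element Ef pattern (n=1): 0.4888 : 0.5112
Convolve the two distributions (both contribute in 2-u steps):
  M: 0.478864×0.4888 = 0.234069
  M+2: 0.478864×0.5112 + 0.426272×0.4888 = 0.453157
  M+4: 0.426272×0.5112 + 0.094864×0.4888 = 0.264280
  M+6: 0.094864×0.5112 = 0.048494
Scale to base peak (0.453157) = 100: 51.7 : 100.0 : 58.3 : 10.7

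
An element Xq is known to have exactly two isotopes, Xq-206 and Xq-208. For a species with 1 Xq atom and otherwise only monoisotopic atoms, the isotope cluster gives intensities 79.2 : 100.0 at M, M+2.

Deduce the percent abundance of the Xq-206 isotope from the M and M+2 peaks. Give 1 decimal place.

Let p = fractional abundance of Xq-206. I(M+2)/I(M) = [C(1,1)·p^0·(1−p)] / p^1 = 1·(1−p)/p = 100.0/79.2 = 1.2626
(1−p)/p = 1.2626/1 = 1.2626  ⇒  p = 1/(1 + 1.2626) = 0.4420
Xq-206: 44.2%, Xq-208: 55.8%.

44.2%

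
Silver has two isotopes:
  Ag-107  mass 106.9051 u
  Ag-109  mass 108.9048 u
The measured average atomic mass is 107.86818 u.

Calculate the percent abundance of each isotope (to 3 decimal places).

Ag-107: 51.839%, Ag-109: 48.161%

Let x be the fractional abundance of Ag-107; then Ag-109 has abundance 1 − x.
106.9051·x + 108.9048·(1 − x) = 107.86818
(106.9051 − 108.9048)·x = 107.86818 − 108.9048
x = -1.03662 / -1.9997 = 0.51839 → 51.839% Ag-107, 48.161% Ag-109.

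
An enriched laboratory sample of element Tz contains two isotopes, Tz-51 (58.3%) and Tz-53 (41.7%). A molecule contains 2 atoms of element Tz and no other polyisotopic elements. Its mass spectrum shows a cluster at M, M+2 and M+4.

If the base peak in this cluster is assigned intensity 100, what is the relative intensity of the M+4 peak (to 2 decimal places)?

Term probabilities: M 0.3399, M+2 0.4862, M+4 0.1739. Base peak = M+2.
P(M+2) = C(2,1) × 0.583^1 × 0.417^1 = 2 × 0.5830 × 0.4170 = 0.486222 (base)
P(M+4) = C(2,2) × 0.583^0 × 0.417^2 = 1 × 1.0000 × 0.173889 = 0.173889
Relative intensity = 0.173889 / 0.486222 × 100 = 35.76

35.76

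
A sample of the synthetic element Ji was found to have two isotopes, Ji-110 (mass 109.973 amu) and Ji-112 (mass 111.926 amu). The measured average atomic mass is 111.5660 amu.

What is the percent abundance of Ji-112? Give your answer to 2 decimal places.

81.57%

Let x be the fractional abundance of Ji-110; then Ji-112 has abundance 1 − x.
109.973·x + 111.926·(1 − x) = 111.5660
(109.973 − 111.926)·x = 111.5660 − 111.926
x = -0.3600 / -1.953 = 0.18433 → 18.43% Ji-110, 81.57% Ji-112.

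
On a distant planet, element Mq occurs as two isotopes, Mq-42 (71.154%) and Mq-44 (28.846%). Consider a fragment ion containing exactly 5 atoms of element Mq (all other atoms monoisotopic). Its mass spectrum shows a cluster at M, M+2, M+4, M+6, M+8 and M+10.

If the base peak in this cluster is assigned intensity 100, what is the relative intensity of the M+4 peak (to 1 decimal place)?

81.1

Term probabilities: M 0.1824, M+2 0.3697, M+4 0.2998, M+6 0.1215, M+8 0.0246, M+10 0.0020. Base peak = M+2.
P(M+2) = C(5,1) × 0.71154^4 × 0.28846^1 = 5 × 0.25632873 × 0.28846 = 0.369703 (base)
P(M+4) = C(5,2) × 0.71154^3 × 0.28846^2 = 10 × 0.360245 × 0.08320917 = 0.299757
Relative intensity = 0.299757 / 0.369703 × 100 = 81.1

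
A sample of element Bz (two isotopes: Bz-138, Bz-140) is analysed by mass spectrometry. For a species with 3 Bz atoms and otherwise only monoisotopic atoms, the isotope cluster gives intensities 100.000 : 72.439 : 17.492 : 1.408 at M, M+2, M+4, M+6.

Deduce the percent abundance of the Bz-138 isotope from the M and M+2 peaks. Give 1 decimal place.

80.6%

Let p = fractional abundance of Bz-138. I(M+2)/I(M) = [C(3,1)·p^2·(1−p)] / p^3 = 3·(1−p)/p = 72.439/100.000 = 0.7244
(1−p)/p = 0.7244/3 = 0.2415  ⇒  p = 1/(1 + 0.2415) = 0.8055
Bz-138: 80.6%, Bz-140: 19.4%.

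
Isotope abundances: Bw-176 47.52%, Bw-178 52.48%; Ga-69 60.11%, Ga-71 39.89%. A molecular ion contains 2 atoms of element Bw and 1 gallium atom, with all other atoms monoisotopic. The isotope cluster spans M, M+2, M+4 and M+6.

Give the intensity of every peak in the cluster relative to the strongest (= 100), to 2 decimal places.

Element Bw pattern (n=2): 0.22581504 : 0.49876992 : 0.27541504
Gallium pattern (n=1): 0.6011 : 0.3989
Convolve the two distributions (both contribute in 2-u steps):
  M: 0.22581504×0.6011 = 0.135737
  M+2: 0.22581504×0.3989 + 0.49876992×0.6011 = 0.389888
  M+4: 0.49876992×0.3989 + 0.27541504×0.6011 = 0.364511
  M+6: 0.27541504×0.3989 = 0.109863
Scale to base peak (0.389888) = 100: 34.81 : 100.00 : 93.49 : 28.18

34.81 : 100.00 : 93.49 : 28.18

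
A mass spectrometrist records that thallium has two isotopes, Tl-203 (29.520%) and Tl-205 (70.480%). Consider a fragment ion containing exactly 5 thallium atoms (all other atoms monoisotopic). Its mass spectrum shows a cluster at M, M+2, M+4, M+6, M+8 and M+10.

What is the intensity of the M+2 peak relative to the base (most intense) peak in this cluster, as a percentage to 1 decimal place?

(0.29520 + 0.70480)^5 gives M 0.0022, M+2 0.0268, M+4 0.1278, M+6 0.3051, M+8 0.3642, M+10 0.1739; the largest is M+8.
P(M+8) = C(5,4) × 0.29520^1 × 0.70480^4 = 5 × 0.2952 × 0.24675365 = 0.364208 (base)
P(M+2) = C(5,1) × 0.29520^4 × 0.70480^1 = 5 × 0.00759391 × 0.7048 = 0.026761
Relative intensity = 0.026761 / 0.364208 × 100 = 7.3

7.3%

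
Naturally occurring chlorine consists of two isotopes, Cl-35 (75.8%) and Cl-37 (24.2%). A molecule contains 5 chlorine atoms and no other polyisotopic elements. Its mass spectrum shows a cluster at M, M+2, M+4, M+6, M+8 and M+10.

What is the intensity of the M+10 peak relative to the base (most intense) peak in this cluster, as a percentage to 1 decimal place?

Term probabilities: M 0.2502, M+2 0.3994, M+4 0.2551, M+6 0.0814, M+8 0.0130, M+10 0.0008. Base peak = M+2.
P(M+2) = C(5,1) × 0.758^4 × 0.242^1 = 5 × 0.33012379 × 0.2420 = 0.399450 (base)
P(M+10) = C(5,5) × 0.758^0 × 0.242^5 = 1 × 1.0000 × 0.00083 = 0.000830
Relative intensity = 0.000830 / 0.399450 × 100 = 0.2

0.2%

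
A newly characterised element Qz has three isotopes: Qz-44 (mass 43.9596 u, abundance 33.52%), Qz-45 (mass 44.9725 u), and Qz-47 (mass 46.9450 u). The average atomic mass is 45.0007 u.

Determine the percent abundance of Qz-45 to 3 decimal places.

47.837%

Let x and y be the fractions of Qz-45 and Qz-47. Then x + y = 1 − 0.3352 = 0.6648 and 44.9725x + 46.9450y = 45.0007 − 0.3352×43.9596 = 30.26544208.
Substituting: 44.9725x + 46.9450(0.6648 − x) = 30.26544208
(44.9725 − 46.9450)x = -0.94359392  ⇒  x = 0.47837, y = 0.18643
Qz-45: 47.837%, Qz-47: 18.643%.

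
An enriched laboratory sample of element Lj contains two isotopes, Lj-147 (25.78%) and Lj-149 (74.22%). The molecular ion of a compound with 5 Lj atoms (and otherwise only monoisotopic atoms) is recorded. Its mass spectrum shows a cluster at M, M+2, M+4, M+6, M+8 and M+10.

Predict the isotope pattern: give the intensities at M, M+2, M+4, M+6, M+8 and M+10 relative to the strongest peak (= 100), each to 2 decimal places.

0.29 : 4.19 : 24.13 : 69.47 : 100.00 : 57.58

Expanding (0.2578 + 0.7422)^5:
P(M) = 0.2578^5 = 0.001139
P(M+2) = 5 × 0.2578^4 × 0.7422^1 = 0.016392
P(M+4) = 10 × 0.2578^3 × 0.7422^2 = 0.094382
P(M+6) = 10 × 0.2578^2 × 0.7422^3 = 0.271724
P(M+8) = 5 × 0.2578^1 × 0.7422^4 = 0.391144
P(M+10) = 0.7422^5 = 0.225219
The M+8 peak is largest (0.391144); scaling to 100 gives 0.29 : 4.19 : 24.13 : 69.47 : 100.00 : 57.58.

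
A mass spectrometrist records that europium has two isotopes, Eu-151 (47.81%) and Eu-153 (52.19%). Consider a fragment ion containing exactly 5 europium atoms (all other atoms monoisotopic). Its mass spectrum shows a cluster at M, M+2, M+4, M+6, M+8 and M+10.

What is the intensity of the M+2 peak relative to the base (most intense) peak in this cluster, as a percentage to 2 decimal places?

41.96%

(0.4781 + 0.5219)^5 gives M 0.0250, M+2 0.1363, M+4 0.2977, M+6 0.3249, M+8 0.1774, M+10 0.0387; the largest is M+6.
P(M+6) = C(5,3) × 0.4781^2 × 0.5219^3 = 10 × 0.22857961 × 0.14215492 = 0.324937 (base)
P(M+2) = C(5,1) × 0.4781^4 × 0.5219^1 = 5 × 0.05224864 × 0.5219 = 0.136343
Relative intensity = 0.136343 / 0.324937 × 100 = 41.96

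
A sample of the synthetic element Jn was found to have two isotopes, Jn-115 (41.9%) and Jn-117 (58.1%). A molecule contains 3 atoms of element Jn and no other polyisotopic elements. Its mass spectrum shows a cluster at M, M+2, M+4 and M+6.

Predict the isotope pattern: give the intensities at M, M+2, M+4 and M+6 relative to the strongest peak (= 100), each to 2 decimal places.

The 3 Jn atoms are independent, so intensities follow the terms of (0.419 + 0.581)^3.
P(M) = 0.419^3 = 0.073560
P(M+2) = 3 × 0.419^2 × 0.581^1 = 0.306003
P(M+4) = 3 × 0.419^1 × 0.581^2 = 0.424314
P(M+6) = 0.581^3 = 0.196123
The M+4 peak is largest (0.424314); scaling to 100 gives 17.34 : 72.12 : 100.00 : 46.22.

17.34 : 72.12 : 100.00 : 46.22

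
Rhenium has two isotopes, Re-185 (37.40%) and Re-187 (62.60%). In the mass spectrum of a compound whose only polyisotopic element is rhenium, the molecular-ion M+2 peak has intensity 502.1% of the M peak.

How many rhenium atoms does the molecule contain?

With n Re atoms, P(M+2)/P(M) = C(n,1)·p^(n−1)q / p^n = n·q/p = n · 0.6260/0.3740.
n = 5.021 × 0.3740/0.6260 = 3.00 ≈ 3

3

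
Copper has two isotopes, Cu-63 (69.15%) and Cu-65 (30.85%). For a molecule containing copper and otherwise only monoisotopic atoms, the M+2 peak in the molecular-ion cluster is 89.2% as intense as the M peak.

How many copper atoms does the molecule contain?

2

The M+2/M ratio from n Cu atoms is n · q/p = n · 0.3085/0.6915.
n = 0.892 × 0.6915/0.3085 = 2.00 ≈ 2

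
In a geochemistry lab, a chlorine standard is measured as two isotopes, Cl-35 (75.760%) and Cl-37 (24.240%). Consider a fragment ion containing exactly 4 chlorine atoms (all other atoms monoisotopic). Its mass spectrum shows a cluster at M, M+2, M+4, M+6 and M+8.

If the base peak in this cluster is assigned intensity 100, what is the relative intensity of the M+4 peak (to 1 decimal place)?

48.0

Binomial terms of (0.75760 + 0.24240)^4: M 0.3294, M+2 0.4216, M+4 0.2023, M+6 0.0432, M+8 0.0035 → M+2 is the base peak.
P(M+2) = C(4,1) × 0.75760^3 × 0.24240^1 = 4 × 0.4348304 × 0.2424 = 0.421612 (base)
P(M+4) = C(4,2) × 0.75760^2 × 0.24240^2 = 6 × 0.57395776 × 0.05875776 = 0.202347
Relative intensity = 0.202347 / 0.421612 × 100 = 48.0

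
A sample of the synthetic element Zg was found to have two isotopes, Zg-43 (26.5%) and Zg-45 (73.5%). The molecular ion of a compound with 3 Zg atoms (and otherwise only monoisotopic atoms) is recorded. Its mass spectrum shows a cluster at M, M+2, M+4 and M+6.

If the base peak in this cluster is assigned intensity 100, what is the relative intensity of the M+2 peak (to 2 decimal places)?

Term probabilities: M 0.0186, M+2 0.1548, M+4 0.4295, M+6 0.3971. Base peak = M+4.
P(M+4) = C(3,2) × 0.265^1 × 0.735^2 = 3 × 0.2650 × 0.540225 = 0.429479 (base)
P(M+2) = C(3,1) × 0.265^2 × 0.735^1 = 3 × 0.070225 × 0.7350 = 0.154846
Relative intensity = 0.154846 / 0.429479 × 100 = 36.05

36.05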